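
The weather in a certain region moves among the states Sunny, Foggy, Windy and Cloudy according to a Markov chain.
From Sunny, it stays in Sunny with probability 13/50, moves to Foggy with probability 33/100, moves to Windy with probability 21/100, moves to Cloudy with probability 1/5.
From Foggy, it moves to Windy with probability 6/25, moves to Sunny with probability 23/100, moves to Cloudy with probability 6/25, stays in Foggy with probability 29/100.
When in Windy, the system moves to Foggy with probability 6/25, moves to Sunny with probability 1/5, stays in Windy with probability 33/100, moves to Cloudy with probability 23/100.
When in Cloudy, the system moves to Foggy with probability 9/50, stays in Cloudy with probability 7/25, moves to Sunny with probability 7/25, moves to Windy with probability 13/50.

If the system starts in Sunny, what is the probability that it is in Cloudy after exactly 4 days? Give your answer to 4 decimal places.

Propagate the distribution vector 4 days from Sunny.
After 0 days: (1.0000, 0.0000, 0.0000, 0.0000)
After 1 day: (0.2600, 0.3300, 0.2100, 0.2000)
After 2 days: (0.2415, 0.2679, 0.2551, 0.2355)
After 3 days: (0.2414, 0.2610, 0.2604, 0.2372)
After 4 days: (0.2413, 0.2605, 0.2609, 0.2372)
P(in Cloudy after 4 days) = 0.2372

0.2372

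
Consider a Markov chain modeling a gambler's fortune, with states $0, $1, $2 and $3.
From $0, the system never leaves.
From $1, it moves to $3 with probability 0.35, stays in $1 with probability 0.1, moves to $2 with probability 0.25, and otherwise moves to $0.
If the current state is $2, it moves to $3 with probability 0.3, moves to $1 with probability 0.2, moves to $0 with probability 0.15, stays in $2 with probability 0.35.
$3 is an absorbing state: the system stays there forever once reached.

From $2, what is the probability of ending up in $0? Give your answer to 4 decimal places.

0.3645

Let h(s) be the probability of absorption at $0 starting from transient state s. Then h($0) = 1 and h($3) = 0. By first-step analysis:
h($1) = 0.3·1 + 0.1·h($1) + 0.25·h($2) + 0.35·0
h($2) = 0.15·1 + 0.2·h($1) + 0.35·h($2) + 0.3·0
Solving: h($1) = 0.4346, h($2) = 0.3645.
Starting from $2, the probability is 0.3645.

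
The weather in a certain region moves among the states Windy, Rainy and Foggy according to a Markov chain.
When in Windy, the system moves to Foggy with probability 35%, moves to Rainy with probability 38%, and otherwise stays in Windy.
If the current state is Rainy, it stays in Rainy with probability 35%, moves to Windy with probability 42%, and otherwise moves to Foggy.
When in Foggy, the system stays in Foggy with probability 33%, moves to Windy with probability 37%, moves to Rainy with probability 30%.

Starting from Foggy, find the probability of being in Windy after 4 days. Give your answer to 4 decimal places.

Propagate the distribution vector 4 days from Foggy.
After 0 days: (0.0000, 0.0000, 1.0000)
After 1 day: (0.3700, 0.3000, 0.3300)
After 2 days: (0.3480, 0.3446, 0.3074)
After 3 days: (0.3524, 0.3451, 0.3025)
After 4 days: (0.3520, 0.3454, 0.3025)
P(in Windy after 4 days) = 0.3520

0.3520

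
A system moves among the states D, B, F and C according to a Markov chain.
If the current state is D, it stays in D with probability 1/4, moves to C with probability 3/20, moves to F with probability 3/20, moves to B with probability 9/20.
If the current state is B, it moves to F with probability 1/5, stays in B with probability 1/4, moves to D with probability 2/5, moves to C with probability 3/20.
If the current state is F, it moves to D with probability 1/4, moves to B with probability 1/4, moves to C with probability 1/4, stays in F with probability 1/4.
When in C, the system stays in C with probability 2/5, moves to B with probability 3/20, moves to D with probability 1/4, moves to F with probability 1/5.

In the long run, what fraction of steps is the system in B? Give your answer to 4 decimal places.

0.2860

Let the stationary distribution be π with π = πP and π_1 + π_2 + π_3 + π_4 = 1.
π_1 = 0.25·π_1 + 0.4·π_2 + 0.25·π_3 + 0.25·π_4
π_2 = 0.45·π_1 + 0.25·π_2 + 0.25·π_3 + 0.15·π_4
π_3 = 0.15·π_1 + 0.2·π_2 + 0.25·π_3 + 0.2·π_4
Solving with the normalization constraint gives π = (0.2929, 0.2860, 0.1951, 0.2260).
So the stationary probability of B is 0.2860.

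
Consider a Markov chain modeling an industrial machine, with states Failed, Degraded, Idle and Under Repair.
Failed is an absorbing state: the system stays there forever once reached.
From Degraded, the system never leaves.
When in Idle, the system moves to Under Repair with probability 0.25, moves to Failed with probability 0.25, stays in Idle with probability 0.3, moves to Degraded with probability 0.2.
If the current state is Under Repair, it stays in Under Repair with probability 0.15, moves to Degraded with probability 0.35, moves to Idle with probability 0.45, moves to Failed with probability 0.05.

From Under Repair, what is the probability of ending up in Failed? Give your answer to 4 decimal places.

Let h(s) be the probability of absorption at Failed starting from transient state s. Then h(Failed) = 1 and h(Degraded) = 0. By first-step analysis:
h(Idle) = 0.25·1 + 0.2·0 + 0.3·h(Idle) + 0.25·h(Under Repair)
h(Under Repair) = 0.05·1 + 0.35·0 + 0.45·h(Idle) + 0.15·h(Under Repair)
Solving: h(Idle) = 0.4663, h(Under Repair) = 0.3057.
Starting from Under Repair, the probability is 0.3057.

0.3057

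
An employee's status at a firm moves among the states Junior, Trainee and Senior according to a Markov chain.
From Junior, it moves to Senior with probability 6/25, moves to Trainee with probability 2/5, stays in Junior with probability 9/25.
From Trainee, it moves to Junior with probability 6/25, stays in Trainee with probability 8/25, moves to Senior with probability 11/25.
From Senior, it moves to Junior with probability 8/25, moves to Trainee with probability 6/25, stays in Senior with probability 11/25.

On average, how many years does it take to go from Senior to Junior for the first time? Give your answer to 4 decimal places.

3.3430

Let t(s) be the expected number of years to first reach Junior from state s, with t(Junior) = 0. Conditioning on the first year:
t(Trainee) = 1 + 0.32·t(Trainee) + 0.44·t(Senior)
t(Senior) = 1 + 0.24·t(Trainee) + 0.44·t(Senior)
Solving: t(Trainee) = 3.6337, t(Senior) = 3.3430.
Expected years from Senior to Junior: 3.3430.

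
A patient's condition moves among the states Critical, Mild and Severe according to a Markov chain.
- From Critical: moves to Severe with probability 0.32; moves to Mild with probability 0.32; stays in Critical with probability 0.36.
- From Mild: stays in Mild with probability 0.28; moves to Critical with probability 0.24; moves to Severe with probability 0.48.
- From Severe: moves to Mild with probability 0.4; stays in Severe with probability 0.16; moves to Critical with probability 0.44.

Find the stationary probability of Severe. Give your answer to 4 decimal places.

0.3217

Let the stationary distribution be π with π = πP and π_1 + π_2 + π_3 = 1.
π_1 = 0.36·π_1 + 0.24·π_2 + 0.44·π_3
π_2 = 0.32·π_1 + 0.28·π_2 + 0.4·π_3
Solving with the normalization constraint gives π = (0.3458, 0.3324, 0.3217).
So the stationary probability of Severe is 0.3217.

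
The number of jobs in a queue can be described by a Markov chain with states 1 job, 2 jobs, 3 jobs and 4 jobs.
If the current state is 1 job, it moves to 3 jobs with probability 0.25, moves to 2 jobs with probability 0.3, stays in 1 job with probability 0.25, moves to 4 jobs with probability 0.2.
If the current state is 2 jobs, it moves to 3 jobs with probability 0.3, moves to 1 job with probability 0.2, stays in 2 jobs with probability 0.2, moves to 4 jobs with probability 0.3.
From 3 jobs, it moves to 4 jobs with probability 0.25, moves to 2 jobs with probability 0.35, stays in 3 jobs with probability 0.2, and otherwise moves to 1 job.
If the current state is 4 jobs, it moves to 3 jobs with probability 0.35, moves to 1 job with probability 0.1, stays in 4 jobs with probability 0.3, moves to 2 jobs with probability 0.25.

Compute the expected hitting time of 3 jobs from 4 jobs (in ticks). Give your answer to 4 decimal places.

Let t(s) be the expected number of ticks to first reach 3 jobs from state s, with t(3 jobs) = 0. Conditioning on the first tick:
t(1 job) = 1 + 0.25·t(1 job) + 0.3·t(2 jobs) + 0.2·t(4 jobs)
t(2 jobs) = 1 + 0.2·t(1 job) + 0.2·t(2 jobs) + 0.3·t(4 jobs)
t(4 jobs) = 1 + 0.1·t(1 job) + 0.25·t(2 jobs) + 0.3·t(4 jobs)
Solving: t(1 job) = 3.4699, t(2 jobs) = 3.2781, t(4 jobs) = 3.0950.
Expected ticks from 4 jobs to 3 jobs: 3.0950.

3.0950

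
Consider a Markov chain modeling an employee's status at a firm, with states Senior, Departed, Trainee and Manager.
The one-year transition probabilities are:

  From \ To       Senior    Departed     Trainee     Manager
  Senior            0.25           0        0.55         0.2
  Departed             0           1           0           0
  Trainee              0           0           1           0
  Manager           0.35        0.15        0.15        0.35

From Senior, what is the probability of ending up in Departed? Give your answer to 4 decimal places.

0.0719

Let h(s) be the probability of absorption at Departed starting from transient state s. Then h(Departed) = 1 and h(Trainee) = 0. By first-step analysis:
h(Senior) = 0.25·h(Senior) + 0.55·0 + 0.2·h(Manager)
h(Manager) = 0.35·h(Senior) + 0.15·1 + 0.15·0 + 0.35·h(Manager)
Solving: h(Senior) = 0.0719, h(Manager) = 0.2695.
Starting from Senior, the probability is 0.0719.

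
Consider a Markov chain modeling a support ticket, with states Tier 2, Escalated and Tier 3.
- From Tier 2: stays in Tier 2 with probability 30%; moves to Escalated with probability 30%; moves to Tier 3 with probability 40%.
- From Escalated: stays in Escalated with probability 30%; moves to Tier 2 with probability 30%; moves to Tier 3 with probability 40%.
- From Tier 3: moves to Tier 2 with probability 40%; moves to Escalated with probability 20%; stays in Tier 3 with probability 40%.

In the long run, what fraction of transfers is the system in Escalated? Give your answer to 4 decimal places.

Let the stationary distribution be π with π = πP and π_1 + π_2 + π_3 = 1.
π_1 = 0.3·π_1 + 0.3·π_2 + 0.4·π_3
π_2 = 0.3·π_1 + 0.3·π_2 + 0.2·π_3
Solving with the normalization constraint gives π = (0.3400, 0.2600, 0.4000).
So the stationary probability of Escalated is 0.2600.

0.2600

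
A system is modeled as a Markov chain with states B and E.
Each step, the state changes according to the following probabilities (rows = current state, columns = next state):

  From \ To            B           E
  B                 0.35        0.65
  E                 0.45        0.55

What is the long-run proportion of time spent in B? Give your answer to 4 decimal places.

0.4091

Let the stationary distribution be π with π = πP and π_1 + π_2 = 1.
π_1 = 0.35·π_1 + 0.45·π_2
Solving with the normalization constraint gives π = (0.4091, 0.5909).
So the stationary probability of B is 0.4091.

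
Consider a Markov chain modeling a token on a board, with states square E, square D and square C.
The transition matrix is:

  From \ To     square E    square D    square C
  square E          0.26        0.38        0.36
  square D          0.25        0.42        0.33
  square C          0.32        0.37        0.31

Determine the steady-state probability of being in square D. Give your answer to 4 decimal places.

0.3924

Let the stationary distribution be π with π = πP and π_1 + π_2 + π_3 = 1.
π_1 = 0.26·π_1 + 0.25·π_2 + 0.32·π_3
π_2 = 0.38·π_1 + 0.42·π_2 + 0.37·π_3
Solving with the normalization constraint gives π = (0.2760, 0.3924, 0.3316).
So the stationary probability of square D is 0.3924.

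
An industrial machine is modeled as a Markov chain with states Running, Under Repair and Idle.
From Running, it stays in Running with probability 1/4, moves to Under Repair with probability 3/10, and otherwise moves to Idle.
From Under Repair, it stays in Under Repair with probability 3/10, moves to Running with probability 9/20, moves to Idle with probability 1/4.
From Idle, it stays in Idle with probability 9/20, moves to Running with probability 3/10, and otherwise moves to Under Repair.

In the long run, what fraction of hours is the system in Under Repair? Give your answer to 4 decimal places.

0.2803

Let the stationary distribution be π with π = πP and π_1 + π_2 + π_3 = 1.
π_1 = 0.25·π_1 + 0.45·π_2 + 0.3·π_3
π_2 = 0.3·π_1 + 0.3·π_2 + 0.25·π_3
Solving with the normalization constraint gives π = (0.3258, 0.2803, 0.3939).
So the stationary probability of Under Repair is 0.2803.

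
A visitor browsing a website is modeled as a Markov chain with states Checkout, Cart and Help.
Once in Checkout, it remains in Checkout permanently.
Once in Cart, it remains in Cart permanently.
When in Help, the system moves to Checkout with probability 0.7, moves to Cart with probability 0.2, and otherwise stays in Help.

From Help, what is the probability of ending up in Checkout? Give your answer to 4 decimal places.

0.7778

Let h(s) be the probability of absorption at Checkout starting from transient state s. Then h(Checkout) = 1 and h(Cart) = 0. By first-step analysis:
h(Help) = 0.7·1 + 0.2·0 + 0.1·h(Help)
Solving: h(Help) = 0.7778.
Starting from Help, the probability is 0.7778.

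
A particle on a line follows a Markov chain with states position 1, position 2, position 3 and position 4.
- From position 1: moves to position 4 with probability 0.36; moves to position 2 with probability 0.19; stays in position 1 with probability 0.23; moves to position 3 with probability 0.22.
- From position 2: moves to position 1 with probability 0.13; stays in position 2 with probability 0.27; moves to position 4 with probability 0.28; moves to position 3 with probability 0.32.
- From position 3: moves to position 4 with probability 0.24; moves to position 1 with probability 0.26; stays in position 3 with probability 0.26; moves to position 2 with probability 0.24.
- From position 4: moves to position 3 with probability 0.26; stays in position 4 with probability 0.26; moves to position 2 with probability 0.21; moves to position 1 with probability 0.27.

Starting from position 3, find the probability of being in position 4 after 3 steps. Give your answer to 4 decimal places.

Propagate the distribution vector 3 steps from position 3.
After 0 steps: (0.0000, 0.0000, 1.0000, 0.0000)
After 1 step: (0.2600, 0.2400, 0.2600, 0.2400)
After 2 steps: (0.2234, 0.2270, 0.2640, 0.2856)
After 3 steps: (0.2266, 0.2271, 0.2647, 0.2816)
P(in position 4 after 3 steps) = 0.2816

0.2816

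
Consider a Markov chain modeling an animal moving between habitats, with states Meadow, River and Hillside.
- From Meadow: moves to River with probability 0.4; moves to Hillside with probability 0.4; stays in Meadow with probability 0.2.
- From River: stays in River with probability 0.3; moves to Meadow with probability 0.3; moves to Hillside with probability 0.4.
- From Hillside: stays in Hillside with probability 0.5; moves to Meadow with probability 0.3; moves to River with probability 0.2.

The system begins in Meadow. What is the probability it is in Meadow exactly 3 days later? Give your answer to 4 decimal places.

0.2720

Propagate the distribution vector 3 days from Meadow.
After 0 days: (1.0000, 0.0000, 0.0000)
After 1 day: (0.2000, 0.4000, 0.4000)
After 2 days: (0.2800, 0.2800, 0.4400)
After 3 days: (0.2720, 0.2840, 0.4440)
P(in Meadow after 3 days) = 0.2720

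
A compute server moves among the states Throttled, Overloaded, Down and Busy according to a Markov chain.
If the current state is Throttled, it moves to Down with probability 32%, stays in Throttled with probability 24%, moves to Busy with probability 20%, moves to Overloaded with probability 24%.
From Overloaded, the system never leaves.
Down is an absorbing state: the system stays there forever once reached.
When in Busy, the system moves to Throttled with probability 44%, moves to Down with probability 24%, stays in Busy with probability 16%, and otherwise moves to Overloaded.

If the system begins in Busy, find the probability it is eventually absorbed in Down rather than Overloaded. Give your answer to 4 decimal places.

Let h(s) be the probability of absorption at Down starting from transient state s. Then h(Down) = 1 and h(Overloaded) = 0. By first-step analysis:
h(Throttled) = 0.24·h(Throttled) + 0.24·0 + 0.32·1 + 0.2·h(Busy)
h(Busy) = 0.44·h(Throttled) + 0.16·0 + 0.24·1 + 0.16·h(Busy)
Solving: h(Throttled) = 0.5756, h(Busy) = 0.5872.
Starting from Busy, the probability is 0.5872.

0.5872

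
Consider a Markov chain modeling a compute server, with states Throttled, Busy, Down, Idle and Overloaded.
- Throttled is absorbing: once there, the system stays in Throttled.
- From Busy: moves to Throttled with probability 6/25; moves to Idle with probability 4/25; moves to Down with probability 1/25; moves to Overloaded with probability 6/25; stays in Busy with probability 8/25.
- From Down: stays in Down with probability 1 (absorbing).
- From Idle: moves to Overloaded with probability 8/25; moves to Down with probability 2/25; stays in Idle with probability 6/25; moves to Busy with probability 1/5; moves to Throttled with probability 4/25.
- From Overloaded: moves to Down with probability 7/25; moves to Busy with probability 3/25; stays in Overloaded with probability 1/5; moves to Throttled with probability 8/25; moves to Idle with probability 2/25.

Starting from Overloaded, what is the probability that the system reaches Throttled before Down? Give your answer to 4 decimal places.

0.5690

Let h(s) be the probability of absorption at Throttled starting from transient state s. Then h(Throttled) = 1 and h(Down) = 0. By first-step analysis:
h(Busy) = 0.24·1 + 0.32·h(Busy) + 0.04·0 + 0.16·h(Idle) + 0.24·h(Overloaded)
h(Idle) = 0.16·1 + 0.2·h(Busy) + 0.08·0 + 0.24·h(Idle) + 0.32·h(Overloaded)
h(Overloaded) = 0.32·1 + 0.12·h(Busy) + 0.28·0 + 0.08·h(Idle) + 0.2·h(Overloaded)
Solving: h(Busy) = 0.7032, h(Idle) = 0.6352, h(Overloaded) = 0.5690.
Starting from Overloaded, the probability is 0.5690.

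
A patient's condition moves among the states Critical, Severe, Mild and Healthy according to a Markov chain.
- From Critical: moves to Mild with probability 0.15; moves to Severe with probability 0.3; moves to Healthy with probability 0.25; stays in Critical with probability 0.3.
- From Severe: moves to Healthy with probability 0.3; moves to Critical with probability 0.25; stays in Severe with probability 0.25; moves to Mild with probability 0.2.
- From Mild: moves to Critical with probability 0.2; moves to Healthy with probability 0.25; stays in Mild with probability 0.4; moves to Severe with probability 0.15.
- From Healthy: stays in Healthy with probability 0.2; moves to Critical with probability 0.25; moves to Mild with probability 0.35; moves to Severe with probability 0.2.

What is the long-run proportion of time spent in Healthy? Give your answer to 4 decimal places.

0.2487

Let the stationary distribution be π with π = πP and π_1 + π_2 + π_3 + π_4 = 1.
π_1 = 0.3·π_1 + 0.25·π_2 + 0.2·π_3 + 0.25·π_4
π_2 = 0.3·π_1 + 0.25·π_2 + 0.15·π_3 + 0.2·π_4
π_3 = 0.15·π_1 + 0.2·π_2 + 0.4·π_3 + 0.35·π_4
Solving with the normalization constraint gives π = (0.2484, 0.2219, 0.2811, 0.2487).
So the stationary probability of Healthy is 0.2487.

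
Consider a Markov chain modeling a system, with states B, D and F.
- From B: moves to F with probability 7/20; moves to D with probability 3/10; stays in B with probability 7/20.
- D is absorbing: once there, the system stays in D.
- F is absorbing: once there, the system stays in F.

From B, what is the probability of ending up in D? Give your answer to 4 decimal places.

0.4615

Let h(s) be the probability of absorption at D starting from transient state s. Then h(D) = 1 and h(F) = 0. By first-step analysis:
h(B) = 0.35·h(B) + 0.3·1 + 0.35·0
Solving: h(B) = 0.4615.
Starting from B, the probability is 0.4615.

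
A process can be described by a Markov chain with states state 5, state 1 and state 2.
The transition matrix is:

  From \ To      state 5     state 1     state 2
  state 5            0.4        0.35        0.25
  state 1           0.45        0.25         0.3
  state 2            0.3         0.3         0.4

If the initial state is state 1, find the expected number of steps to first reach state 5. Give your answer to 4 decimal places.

2.5000

Let t(s) be the expected number of steps to first reach state 5 from state s, with t(state 5) = 0. Conditioning on the first step:
t(state 1) = 1 + 0.25·t(state 1) + 0.3·t(state 2)
t(state 2) = 1 + 0.3·t(state 1) + 0.4·t(state 2)
Solving: t(state 1) = 2.5000, t(state 2) = 2.9167.
Expected steps from state 1 to state 5: 2.5000.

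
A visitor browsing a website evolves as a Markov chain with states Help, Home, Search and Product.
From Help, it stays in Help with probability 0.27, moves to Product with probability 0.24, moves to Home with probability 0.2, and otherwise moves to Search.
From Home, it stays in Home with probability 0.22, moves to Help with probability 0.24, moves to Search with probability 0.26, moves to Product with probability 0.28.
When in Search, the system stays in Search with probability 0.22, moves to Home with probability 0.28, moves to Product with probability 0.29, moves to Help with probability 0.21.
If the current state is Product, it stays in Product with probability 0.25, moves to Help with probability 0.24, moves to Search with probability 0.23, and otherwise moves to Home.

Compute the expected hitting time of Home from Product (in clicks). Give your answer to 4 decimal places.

Let t(s) be the expected number of clicks to first reach Home from state s, with t(Home) = 0. Conditioning on the first click:
t(Help) = 1 + 0.27·t(Help) + 0.29·t(Search) + 0.24·t(Product)
t(Search) = 1 + 0.21·t(Help) + 0.22·t(Search) + 0.29·t(Product)
t(Product) = 1 + 0.24·t(Help) + 0.23·t(Search) + 0.25·t(Product)
Solving: t(Help) = 4.1499, t(Search) = 3.8249, t(Product) = 3.8343.
Expected clicks from Product to Home: 3.8343.

3.8343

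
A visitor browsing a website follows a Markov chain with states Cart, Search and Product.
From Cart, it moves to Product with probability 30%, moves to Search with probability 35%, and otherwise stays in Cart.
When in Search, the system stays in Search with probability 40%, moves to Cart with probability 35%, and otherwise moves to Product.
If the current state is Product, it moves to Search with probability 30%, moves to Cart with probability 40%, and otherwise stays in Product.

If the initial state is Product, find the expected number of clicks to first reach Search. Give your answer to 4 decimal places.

Let t(s) be the expected number of clicks to first reach Search from state s, with t(Search) = 0. Conditioning on the first click:
t(Cart) = 1 + 0.35·t(Cart) + 0.3·t(Product)
t(Product) = 1 + 0.4·t(Cart) + 0.3·t(Product)
Solving: t(Cart) = 2.9851, t(Product) = 3.1343.
Expected clicks from Product to Search: 3.1343.

3.1343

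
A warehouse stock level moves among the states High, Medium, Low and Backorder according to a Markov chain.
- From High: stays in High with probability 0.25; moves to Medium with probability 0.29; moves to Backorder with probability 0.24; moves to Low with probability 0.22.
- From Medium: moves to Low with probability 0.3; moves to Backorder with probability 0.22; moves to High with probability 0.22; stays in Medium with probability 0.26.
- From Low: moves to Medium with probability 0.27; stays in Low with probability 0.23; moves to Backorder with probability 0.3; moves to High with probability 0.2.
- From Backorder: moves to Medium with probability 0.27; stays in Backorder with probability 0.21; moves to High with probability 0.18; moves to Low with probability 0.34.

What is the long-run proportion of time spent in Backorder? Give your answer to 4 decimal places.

Let the stationary distribution be π with π = πP and π_1 + π_2 + π_3 + π_4 = 1.
π_1 = 0.25·π_1 + 0.22·π_2 + 0.2·π_3 + 0.18·π_4
π_2 = 0.29·π_1 + 0.26·π_2 + 0.27·π_3 + 0.27·π_4
π_3 = 0.22·π_1 + 0.3·π_2 + 0.23·π_3 + 0.34·π_4
Solving with the normalization constraint gives π = (0.2111, 0.2715, 0.2737, 0.2437).
So the stationary probability of Backorder is 0.2437.

0.2437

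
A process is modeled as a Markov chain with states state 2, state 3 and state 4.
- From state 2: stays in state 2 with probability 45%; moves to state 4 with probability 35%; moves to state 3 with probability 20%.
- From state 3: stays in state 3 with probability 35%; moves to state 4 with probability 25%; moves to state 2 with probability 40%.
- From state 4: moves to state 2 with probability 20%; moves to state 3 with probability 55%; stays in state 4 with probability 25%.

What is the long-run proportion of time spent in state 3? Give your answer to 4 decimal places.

Let the stationary distribution be π with π = πP and π_1 + π_2 + π_3 = 1.
π_1 = 0.45·π_1 + 0.4·π_2 + 0.2·π_3
π_2 = 0.2·π_1 + 0.35·π_2 + 0.55·π_3
Solving with the normalization constraint gives π = (0.3608, 0.3531, 0.2861).
So the stationary probability of state 3 is 0.3531.

0.3531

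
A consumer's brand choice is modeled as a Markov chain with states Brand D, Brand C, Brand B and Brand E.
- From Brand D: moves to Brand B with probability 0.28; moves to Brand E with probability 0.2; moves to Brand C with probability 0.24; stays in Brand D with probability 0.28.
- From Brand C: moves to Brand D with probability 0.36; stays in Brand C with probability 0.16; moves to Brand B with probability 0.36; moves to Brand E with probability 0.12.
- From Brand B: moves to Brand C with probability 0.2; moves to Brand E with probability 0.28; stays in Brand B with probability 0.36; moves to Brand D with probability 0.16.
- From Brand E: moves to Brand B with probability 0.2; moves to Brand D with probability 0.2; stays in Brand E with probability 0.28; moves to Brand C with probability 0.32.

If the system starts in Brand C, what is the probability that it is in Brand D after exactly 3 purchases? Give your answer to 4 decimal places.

Propagate the distribution vector 3 purchases from Brand C.
After 0 purchases: (0.0000, 1.0000, 0.0000, 0.0000)
After 1 purchase: (0.3600, 0.1600, 0.3600, 0.1200)
After 2 purchases: (0.2400, 0.2224, 0.3120, 0.2256)
After 3 purchases: (0.2423, 0.2278, 0.3047, 0.2252)
P(in Brand D after 3 purchases) = 0.2423

0.2423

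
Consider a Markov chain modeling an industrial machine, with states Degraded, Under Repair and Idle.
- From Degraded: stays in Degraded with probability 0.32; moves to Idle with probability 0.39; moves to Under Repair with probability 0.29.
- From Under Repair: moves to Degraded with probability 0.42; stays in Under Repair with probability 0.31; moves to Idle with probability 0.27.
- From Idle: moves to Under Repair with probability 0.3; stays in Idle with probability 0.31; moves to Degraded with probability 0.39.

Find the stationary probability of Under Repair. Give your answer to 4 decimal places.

0.2993

Let the stationary distribution be π with π = πP and π_1 + π_2 + π_3 = 1.
π_1 = 0.32·π_1 + 0.42·π_2 + 0.39·π_3
π_2 = 0.29·π_1 + 0.31·π_2 + 0.3·π_3
Solving with the normalization constraint gives π = (0.3729, 0.2993, 0.3279).
So the stationary probability of Under Repair is 0.2993.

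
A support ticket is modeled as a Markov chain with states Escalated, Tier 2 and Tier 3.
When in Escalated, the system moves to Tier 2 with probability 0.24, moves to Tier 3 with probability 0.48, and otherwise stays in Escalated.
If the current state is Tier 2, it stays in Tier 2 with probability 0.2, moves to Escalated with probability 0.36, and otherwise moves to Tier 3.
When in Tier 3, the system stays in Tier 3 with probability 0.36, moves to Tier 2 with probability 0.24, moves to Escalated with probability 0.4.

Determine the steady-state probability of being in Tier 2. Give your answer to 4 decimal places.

0.2308

Let the stationary distribution be π with π = πP and π_1 + π_2 + π_3 = 1.
π_1 = 0.28·π_1 + 0.36·π_2 + 0.4·π_3
π_2 = 0.24·π_1 + 0.2·π_2 + 0.24·π_3
Solving with the normalization constraint gives π = (0.3489, 0.2308, 0.4203).
So the stationary probability of Tier 2 is 0.2308.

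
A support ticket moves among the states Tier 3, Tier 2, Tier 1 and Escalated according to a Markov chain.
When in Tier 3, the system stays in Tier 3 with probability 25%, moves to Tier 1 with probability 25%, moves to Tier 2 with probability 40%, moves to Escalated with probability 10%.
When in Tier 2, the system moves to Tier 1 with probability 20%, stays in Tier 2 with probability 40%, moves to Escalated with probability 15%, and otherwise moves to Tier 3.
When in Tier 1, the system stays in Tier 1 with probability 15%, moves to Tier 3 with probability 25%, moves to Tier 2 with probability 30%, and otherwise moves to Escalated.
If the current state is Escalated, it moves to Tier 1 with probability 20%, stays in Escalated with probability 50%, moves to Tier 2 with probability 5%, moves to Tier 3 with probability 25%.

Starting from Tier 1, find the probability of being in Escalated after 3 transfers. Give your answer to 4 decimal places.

Propagate the distribution vector 3 transfers from Tier 1.
After 0 transfers: (0.0000, 0.0000, 1.0000, 0.0000)
After 1 transfer: (0.2500, 0.3000, 0.1500, 0.3000)
After 2 transfers: (0.2500, 0.2800, 0.2050, 0.2650)
After 3 transfers: (0.2500, 0.2868, 0.2023, 0.2610)
P(in Escalated after 3 transfers) = 0.2610

0.2610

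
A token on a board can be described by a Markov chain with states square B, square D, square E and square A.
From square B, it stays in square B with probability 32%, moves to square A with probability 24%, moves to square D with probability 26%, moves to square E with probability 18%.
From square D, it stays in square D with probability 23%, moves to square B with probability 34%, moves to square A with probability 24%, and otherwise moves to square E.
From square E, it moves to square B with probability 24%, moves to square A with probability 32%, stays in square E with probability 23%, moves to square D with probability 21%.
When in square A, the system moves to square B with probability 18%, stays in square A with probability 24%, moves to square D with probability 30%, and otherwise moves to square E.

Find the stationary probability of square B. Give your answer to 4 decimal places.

0.2714

Let the stationary distribution be π with π = πP and π_1 + π_2 + π_3 + π_4 = 1.
π_1 = 0.32·π_1 + 0.34·π_2 + 0.24·π_3 + 0.18·π_4
π_2 = 0.26·π_1 + 0.23·π_2 + 0.21·π_3 + 0.3·π_4
π_3 = 0.18·π_1 + 0.19·π_2 + 0.23·π_3 + 0.28·π_4
Solving with the normalization constraint gives π = (0.2714, 0.2518, 0.2192, 0.2575).
So the stationary probability of square B is 0.2714.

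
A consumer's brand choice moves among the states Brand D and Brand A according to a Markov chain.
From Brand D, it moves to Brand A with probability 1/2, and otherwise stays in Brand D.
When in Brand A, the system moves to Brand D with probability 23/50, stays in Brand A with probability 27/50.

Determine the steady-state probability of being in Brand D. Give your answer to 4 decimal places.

Let the stationary distribution be π with π = πP and π_1 + π_2 = 1.
π_1 = 0.5·π_1 + 0.46·π_2
Solving with the normalization constraint gives π = (0.4792, 0.5208).
So the stationary probability of Brand D is 0.4792.

0.4792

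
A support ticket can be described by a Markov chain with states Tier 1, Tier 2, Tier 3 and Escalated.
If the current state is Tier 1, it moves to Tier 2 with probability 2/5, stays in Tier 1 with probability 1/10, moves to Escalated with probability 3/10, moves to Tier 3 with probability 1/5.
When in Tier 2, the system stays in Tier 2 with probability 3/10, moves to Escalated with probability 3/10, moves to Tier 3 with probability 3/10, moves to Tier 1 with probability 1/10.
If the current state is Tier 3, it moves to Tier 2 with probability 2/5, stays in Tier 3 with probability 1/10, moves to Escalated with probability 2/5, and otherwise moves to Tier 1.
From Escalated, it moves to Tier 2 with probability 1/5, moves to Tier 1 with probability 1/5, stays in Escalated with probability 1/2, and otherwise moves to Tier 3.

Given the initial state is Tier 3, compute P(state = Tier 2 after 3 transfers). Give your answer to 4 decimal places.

Propagate the distribution vector 3 transfers from Tier 3.
After 0 transfers: (0.0000, 0.0000, 1.0000, 0.0000)
After 1 transfer: (0.1000, 0.4000, 0.1000, 0.4000)
After 2 transfers: (0.1400, 0.2800, 0.1900, 0.3900)
After 3 transfers: (0.1390, 0.2940, 0.1700, 0.3970)
P(in Tier 2 after 3 transfers) = 0.2940

0.2940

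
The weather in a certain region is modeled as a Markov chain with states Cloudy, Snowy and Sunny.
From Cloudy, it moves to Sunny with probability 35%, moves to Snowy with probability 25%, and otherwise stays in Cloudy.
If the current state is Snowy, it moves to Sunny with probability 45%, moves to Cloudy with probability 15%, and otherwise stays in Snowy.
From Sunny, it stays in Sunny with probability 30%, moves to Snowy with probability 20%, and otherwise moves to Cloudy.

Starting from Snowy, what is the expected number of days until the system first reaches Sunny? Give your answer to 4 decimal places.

2.3256

Let t(s) be the expected number of days to first reach Sunny from state s, with t(Sunny) = 0. Conditioning on the first day:
t(Cloudy) = 1 + 0.4·t(Cloudy) + 0.25·t(Snowy)
t(Snowy) = 1 + 0.15·t(Cloudy) + 0.4·t(Snowy)
Solving: t(Cloudy) = 2.6357, t(Snowy) = 2.3256.
Expected days from Snowy to Sunny: 2.3256.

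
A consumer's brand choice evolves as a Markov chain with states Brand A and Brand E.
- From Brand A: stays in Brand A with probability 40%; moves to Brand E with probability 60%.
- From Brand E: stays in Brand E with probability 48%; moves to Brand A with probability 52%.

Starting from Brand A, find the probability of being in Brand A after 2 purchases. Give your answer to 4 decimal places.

Sum over the intermediate state after 1 purchase:
P = P(Brand A→Brand A)·P(Brand A→Brand A) + P(Brand A→Brand E)·P(Brand E→Brand A)
  = 0.4×0.4 + 0.6×0.52
  = 0.1600 + 0.3120 = 0.4720

0.4720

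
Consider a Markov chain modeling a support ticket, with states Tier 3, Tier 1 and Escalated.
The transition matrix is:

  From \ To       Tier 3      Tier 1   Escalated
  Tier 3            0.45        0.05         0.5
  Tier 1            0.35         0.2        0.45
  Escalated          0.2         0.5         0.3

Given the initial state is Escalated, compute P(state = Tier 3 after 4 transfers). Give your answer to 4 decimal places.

Propagate the distribution vector 4 transfers from Escalated.
After 0 transfers: (0.0000, 0.0000, 1.0000)
After 1 transfer: (0.2000, 0.5000, 0.3000)
After 2 transfers: (0.3250, 0.2600, 0.4150)
After 3 transfers: (0.3203, 0.2758, 0.4040)
After 4 transfers: (0.3214, 0.2732, 0.4054)
P(in Tier 3 after 4 transfers) = 0.3214

0.3214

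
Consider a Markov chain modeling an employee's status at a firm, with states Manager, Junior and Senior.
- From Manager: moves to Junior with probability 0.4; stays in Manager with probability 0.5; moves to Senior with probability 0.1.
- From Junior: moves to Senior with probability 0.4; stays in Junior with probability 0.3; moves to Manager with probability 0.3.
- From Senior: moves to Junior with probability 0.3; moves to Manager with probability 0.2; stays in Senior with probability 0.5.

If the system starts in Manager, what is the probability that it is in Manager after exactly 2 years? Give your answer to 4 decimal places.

Sum over the intermediate state after 1 year:
P = P(Manager→Manager)·P(Manager→Manager) + P(Manager→Junior)·P(Junior→Manager) + P(Manager→Senior)·P(Senior→Manager)
  = 0.5×0.5 + 0.4×0.3 + 0.1×0.2
  = 0.2500 + 0.1200 + 0.0200 = 0.3900

0.3900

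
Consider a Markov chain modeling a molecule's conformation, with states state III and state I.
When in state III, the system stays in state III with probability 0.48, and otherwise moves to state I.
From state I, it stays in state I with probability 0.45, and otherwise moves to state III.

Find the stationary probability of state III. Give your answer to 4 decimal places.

Let the stationary distribution be π with π = πP and π_1 + π_2 = 1.
π_1 = 0.48·π_1 + 0.55·π_2
Solving with the normalization constraint gives π = (0.5140, 0.4860).
So the stationary probability of state III is 0.5140.

0.5140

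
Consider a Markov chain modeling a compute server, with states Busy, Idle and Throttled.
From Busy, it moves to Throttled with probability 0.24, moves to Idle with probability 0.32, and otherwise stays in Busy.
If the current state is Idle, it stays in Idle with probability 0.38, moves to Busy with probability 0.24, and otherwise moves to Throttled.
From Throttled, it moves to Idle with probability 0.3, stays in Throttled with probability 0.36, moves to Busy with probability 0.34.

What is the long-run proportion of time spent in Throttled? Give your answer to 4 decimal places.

0.3258

Let the stationary distribution be π with π = πP and π_1 + π_2 + π_3 = 1.
π_1 = 0.44·π_1 + 0.24·π_2 + 0.34·π_3
π_2 = 0.32·π_1 + 0.38·π_2 + 0.3·π_3
Solving with the normalization constraint gives π = (0.3407, 0.3335, 0.3258).
So the stationary probability of Throttled is 0.3258.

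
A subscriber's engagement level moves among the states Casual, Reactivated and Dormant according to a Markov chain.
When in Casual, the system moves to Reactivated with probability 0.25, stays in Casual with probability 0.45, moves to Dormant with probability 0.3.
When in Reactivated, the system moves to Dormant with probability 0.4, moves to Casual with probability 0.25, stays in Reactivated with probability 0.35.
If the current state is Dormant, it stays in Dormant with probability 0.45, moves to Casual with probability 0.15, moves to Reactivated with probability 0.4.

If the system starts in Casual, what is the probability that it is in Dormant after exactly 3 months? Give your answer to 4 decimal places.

Propagate the distribution vector 3 months from Casual.
After 0 months: (1.0000, 0.0000, 0.0000)
After 1 month: (0.4500, 0.2500, 0.3000)
After 2 months: (0.3100, 0.3200, 0.3700)
After 3 months: (0.2750, 0.3375, 0.3875)
P(in Dormant after 3 months) = 0.3875

0.3875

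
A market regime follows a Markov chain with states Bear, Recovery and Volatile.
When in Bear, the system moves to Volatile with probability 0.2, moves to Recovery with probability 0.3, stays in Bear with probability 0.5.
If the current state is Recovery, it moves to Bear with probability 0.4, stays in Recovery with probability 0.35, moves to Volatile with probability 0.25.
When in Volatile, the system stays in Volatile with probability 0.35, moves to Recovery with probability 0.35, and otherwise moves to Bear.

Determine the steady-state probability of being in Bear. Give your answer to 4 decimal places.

Let the stationary distribution be π with π = πP and π_1 + π_2 + π_3 = 1.
π_1 = 0.5·π_1 + 0.4·π_2 + 0.3·π_3
π_2 = 0.3·π_1 + 0.35·π_2 + 0.35·π_3
Solving with the normalization constraint gives π = (0.4161, 0.3292, 0.2547).
So the stationary probability of Bear is 0.4161.

0.4161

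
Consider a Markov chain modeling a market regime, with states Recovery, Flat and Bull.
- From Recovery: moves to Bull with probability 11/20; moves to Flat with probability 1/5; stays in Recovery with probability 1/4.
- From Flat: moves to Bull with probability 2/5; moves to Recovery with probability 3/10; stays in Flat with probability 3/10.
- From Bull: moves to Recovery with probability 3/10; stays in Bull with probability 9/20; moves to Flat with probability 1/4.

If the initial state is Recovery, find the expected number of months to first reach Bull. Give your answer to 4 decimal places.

Let t(s) be the expected number of months to first reach Bull from state s, with t(Bull) = 0. Conditioning on the first month:
t(Recovery) = 1 + 0.25·t(Recovery) + 0.2·t(Flat)
t(Flat) = 1 + 0.3·t(Recovery) + 0.3·t(Flat)
Solving: t(Recovery) = 1.9355, t(Flat) = 2.2581.
Expected months from Recovery to Bull: 1.9355.

1.9355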